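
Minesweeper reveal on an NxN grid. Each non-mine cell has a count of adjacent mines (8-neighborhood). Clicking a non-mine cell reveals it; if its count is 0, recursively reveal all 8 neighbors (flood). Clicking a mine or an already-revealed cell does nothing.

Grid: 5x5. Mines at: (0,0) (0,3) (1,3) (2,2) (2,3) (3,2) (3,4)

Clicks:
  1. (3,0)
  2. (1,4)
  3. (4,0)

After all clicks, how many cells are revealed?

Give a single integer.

Answer: 9

Derivation:
Click 1 (3,0) count=0: revealed 8 new [(1,0) (1,1) (2,0) (2,1) (3,0) (3,1) (4,0) (4,1)] -> total=8
Click 2 (1,4) count=3: revealed 1 new [(1,4)] -> total=9
Click 3 (4,0) count=0: revealed 0 new [(none)] -> total=9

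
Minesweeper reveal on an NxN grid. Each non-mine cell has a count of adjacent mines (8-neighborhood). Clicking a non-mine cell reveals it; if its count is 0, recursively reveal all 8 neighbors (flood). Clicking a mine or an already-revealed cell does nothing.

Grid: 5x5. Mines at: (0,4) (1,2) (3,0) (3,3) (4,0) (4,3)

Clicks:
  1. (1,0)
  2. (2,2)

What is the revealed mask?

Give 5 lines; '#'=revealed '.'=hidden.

Answer: ##...
##...
###..
.....
.....

Derivation:
Click 1 (1,0) count=0: revealed 6 new [(0,0) (0,1) (1,0) (1,1) (2,0) (2,1)] -> total=6
Click 2 (2,2) count=2: revealed 1 new [(2,2)] -> total=7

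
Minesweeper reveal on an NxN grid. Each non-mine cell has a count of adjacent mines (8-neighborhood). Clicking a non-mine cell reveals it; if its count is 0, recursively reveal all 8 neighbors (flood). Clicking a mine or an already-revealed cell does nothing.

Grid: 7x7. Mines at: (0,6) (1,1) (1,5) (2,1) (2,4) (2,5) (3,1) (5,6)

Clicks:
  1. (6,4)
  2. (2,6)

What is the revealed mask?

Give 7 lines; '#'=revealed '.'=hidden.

Answer: .......
.......
......#
..####.
######.
######.
######.

Derivation:
Click 1 (6,4) count=0: revealed 22 new [(3,2) (3,3) (3,4) (3,5) (4,0) (4,1) (4,2) (4,3) (4,4) (4,5) (5,0) (5,1) (5,2) (5,3) (5,4) (5,5) (6,0) (6,1) (6,2) (6,3) (6,4) (6,5)] -> total=22
Click 2 (2,6) count=2: revealed 1 new [(2,6)] -> total=23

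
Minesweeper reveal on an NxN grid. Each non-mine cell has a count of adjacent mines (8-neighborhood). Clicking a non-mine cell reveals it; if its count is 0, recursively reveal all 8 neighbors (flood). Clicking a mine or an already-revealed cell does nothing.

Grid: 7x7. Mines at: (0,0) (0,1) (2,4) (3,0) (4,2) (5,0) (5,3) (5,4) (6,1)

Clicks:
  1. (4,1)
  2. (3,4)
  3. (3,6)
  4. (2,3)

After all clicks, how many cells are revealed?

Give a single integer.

Answer: 23

Derivation:
Click 1 (4,1) count=3: revealed 1 new [(4,1)] -> total=1
Click 2 (3,4) count=1: revealed 1 new [(3,4)] -> total=2
Click 3 (3,6) count=0: revealed 20 new [(0,2) (0,3) (0,4) (0,5) (0,6) (1,2) (1,3) (1,4) (1,5) (1,6) (2,5) (2,6) (3,5) (3,6) (4,5) (4,6) (5,5) (5,6) (6,5) (6,6)] -> total=22
Click 4 (2,3) count=1: revealed 1 new [(2,3)] -> total=23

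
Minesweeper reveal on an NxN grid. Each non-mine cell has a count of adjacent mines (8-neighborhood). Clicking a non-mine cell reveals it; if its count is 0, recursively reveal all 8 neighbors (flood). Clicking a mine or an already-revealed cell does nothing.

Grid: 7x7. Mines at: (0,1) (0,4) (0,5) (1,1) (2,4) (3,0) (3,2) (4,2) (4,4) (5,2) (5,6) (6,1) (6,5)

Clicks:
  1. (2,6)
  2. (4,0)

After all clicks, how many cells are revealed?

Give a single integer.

Answer: 9

Derivation:
Click 1 (2,6) count=0: revealed 8 new [(1,5) (1,6) (2,5) (2,6) (3,5) (3,6) (4,5) (4,6)] -> total=8
Click 2 (4,0) count=1: revealed 1 new [(4,0)] -> total=9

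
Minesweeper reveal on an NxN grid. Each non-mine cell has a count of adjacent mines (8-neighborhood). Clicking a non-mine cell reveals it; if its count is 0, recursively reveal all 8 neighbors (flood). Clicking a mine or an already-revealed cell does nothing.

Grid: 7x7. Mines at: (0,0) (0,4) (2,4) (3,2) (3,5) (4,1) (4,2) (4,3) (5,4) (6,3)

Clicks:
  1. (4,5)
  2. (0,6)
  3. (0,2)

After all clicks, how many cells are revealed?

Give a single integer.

Answer: 16

Derivation:
Click 1 (4,5) count=2: revealed 1 new [(4,5)] -> total=1
Click 2 (0,6) count=0: revealed 6 new [(0,5) (0,6) (1,5) (1,6) (2,5) (2,6)] -> total=7
Click 3 (0,2) count=0: revealed 9 new [(0,1) (0,2) (0,3) (1,1) (1,2) (1,3) (2,1) (2,2) (2,3)] -> total=16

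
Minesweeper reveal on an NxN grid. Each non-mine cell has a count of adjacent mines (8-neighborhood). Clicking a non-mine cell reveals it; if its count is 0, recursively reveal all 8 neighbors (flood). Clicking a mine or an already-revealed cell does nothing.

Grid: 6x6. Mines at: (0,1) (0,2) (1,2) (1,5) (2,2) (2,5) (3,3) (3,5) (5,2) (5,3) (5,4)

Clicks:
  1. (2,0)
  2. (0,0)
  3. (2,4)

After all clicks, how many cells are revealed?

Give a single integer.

Click 1 (2,0) count=0: revealed 10 new [(1,0) (1,1) (2,0) (2,1) (3,0) (3,1) (4,0) (4,1) (5,0) (5,1)] -> total=10
Click 2 (0,0) count=1: revealed 1 new [(0,0)] -> total=11
Click 3 (2,4) count=4: revealed 1 new [(2,4)] -> total=12

Answer: 12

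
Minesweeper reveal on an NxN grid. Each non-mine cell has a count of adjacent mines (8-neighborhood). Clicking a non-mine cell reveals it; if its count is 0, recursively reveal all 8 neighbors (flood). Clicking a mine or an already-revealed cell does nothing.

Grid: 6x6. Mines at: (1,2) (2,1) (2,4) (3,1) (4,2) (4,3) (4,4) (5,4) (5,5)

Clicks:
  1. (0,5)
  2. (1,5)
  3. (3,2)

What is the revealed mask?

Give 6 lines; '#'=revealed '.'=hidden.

Click 1 (0,5) count=0: revealed 6 new [(0,3) (0,4) (0,5) (1,3) (1,4) (1,5)] -> total=6
Click 2 (1,5) count=1: revealed 0 new [(none)] -> total=6
Click 3 (3,2) count=4: revealed 1 new [(3,2)] -> total=7

Answer: ...###
...###
......
..#...
......
......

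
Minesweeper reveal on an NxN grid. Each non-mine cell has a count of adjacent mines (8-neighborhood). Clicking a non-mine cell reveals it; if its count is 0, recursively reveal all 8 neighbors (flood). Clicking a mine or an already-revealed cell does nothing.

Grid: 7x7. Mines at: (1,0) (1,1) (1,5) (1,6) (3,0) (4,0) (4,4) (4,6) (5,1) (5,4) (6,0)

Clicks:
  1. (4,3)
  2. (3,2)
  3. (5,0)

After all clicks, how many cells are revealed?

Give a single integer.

Click 1 (4,3) count=2: revealed 1 new [(4,3)] -> total=1
Click 2 (3,2) count=0: revealed 16 new [(0,2) (0,3) (0,4) (1,2) (1,3) (1,4) (2,1) (2,2) (2,3) (2,4) (3,1) (3,2) (3,3) (3,4) (4,1) (4,2)] -> total=17
Click 3 (5,0) count=3: revealed 1 new [(5,0)] -> total=18

Answer: 18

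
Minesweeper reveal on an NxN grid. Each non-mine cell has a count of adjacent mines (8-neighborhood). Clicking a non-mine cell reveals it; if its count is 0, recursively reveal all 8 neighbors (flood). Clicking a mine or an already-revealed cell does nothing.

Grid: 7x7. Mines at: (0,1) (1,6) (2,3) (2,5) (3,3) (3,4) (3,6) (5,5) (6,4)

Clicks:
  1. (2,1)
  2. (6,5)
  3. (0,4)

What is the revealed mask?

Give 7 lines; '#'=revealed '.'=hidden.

Answer: ..####.
######.
###....
###....
####...
####...
####.#.

Derivation:
Click 1 (2,1) count=0: revealed 21 new [(1,0) (1,1) (1,2) (2,0) (2,1) (2,2) (3,0) (3,1) (3,2) (4,0) (4,1) (4,2) (4,3) (5,0) (5,1) (5,2) (5,3) (6,0) (6,1) (6,2) (6,3)] -> total=21
Click 2 (6,5) count=2: revealed 1 new [(6,5)] -> total=22
Click 3 (0,4) count=0: revealed 7 new [(0,2) (0,3) (0,4) (0,5) (1,3) (1,4) (1,5)] -> total=29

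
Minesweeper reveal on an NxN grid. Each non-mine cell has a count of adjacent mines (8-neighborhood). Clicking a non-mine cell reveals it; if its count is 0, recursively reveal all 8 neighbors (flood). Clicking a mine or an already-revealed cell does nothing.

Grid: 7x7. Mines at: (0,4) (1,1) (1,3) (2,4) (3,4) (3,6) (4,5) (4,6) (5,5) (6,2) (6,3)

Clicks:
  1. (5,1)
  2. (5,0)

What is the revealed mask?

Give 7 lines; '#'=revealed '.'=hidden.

Answer: .......
.......
####...
####...
####...
####...
##.....

Derivation:
Click 1 (5,1) count=1: revealed 1 new [(5,1)] -> total=1
Click 2 (5,0) count=0: revealed 17 new [(2,0) (2,1) (2,2) (2,3) (3,0) (3,1) (3,2) (3,3) (4,0) (4,1) (4,2) (4,3) (5,0) (5,2) (5,3) (6,0) (6,1)] -> total=18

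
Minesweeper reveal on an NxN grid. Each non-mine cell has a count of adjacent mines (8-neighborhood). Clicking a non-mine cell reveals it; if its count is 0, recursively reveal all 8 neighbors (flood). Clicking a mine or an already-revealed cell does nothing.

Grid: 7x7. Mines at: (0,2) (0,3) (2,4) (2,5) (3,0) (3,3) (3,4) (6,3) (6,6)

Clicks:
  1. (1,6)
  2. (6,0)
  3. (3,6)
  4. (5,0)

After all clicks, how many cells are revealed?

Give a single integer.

Click 1 (1,6) count=1: revealed 1 new [(1,6)] -> total=1
Click 2 (6,0) count=0: revealed 9 new [(4,0) (4,1) (4,2) (5,0) (5,1) (5,2) (6,0) (6,1) (6,2)] -> total=10
Click 3 (3,6) count=1: revealed 1 new [(3,6)] -> total=11
Click 4 (5,0) count=0: revealed 0 new [(none)] -> total=11

Answer: 11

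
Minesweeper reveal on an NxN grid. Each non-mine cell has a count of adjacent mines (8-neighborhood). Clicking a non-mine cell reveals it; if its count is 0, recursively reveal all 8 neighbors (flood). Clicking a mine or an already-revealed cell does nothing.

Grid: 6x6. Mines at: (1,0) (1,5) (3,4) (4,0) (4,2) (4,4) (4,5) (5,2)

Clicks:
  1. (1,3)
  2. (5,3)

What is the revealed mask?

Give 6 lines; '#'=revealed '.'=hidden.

Click 1 (1,3) count=0: revealed 15 new [(0,1) (0,2) (0,3) (0,4) (1,1) (1,2) (1,3) (1,4) (2,1) (2,2) (2,3) (2,4) (3,1) (3,2) (3,3)] -> total=15
Click 2 (5,3) count=3: revealed 1 new [(5,3)] -> total=16

Answer: .####.
.####.
.####.
.###..
......
...#..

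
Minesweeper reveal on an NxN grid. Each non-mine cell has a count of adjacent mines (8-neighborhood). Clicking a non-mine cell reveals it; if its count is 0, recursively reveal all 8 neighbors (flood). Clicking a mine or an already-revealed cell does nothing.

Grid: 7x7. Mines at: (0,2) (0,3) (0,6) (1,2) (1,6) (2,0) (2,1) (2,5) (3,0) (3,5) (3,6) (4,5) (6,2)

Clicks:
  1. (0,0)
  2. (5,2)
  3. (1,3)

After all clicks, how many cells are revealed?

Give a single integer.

Answer: 6

Derivation:
Click 1 (0,0) count=0: revealed 4 new [(0,0) (0,1) (1,0) (1,1)] -> total=4
Click 2 (5,2) count=1: revealed 1 new [(5,2)] -> total=5
Click 3 (1,3) count=3: revealed 1 new [(1,3)] -> total=6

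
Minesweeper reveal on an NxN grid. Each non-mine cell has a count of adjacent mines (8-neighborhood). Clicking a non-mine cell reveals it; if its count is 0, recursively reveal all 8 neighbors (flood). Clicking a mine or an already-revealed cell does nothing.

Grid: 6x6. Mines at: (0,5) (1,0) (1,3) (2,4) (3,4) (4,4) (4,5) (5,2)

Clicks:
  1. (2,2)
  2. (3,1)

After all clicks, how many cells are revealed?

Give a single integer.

Answer: 14

Derivation:
Click 1 (2,2) count=1: revealed 1 new [(2,2)] -> total=1
Click 2 (3,1) count=0: revealed 13 new [(2,0) (2,1) (2,3) (3,0) (3,1) (3,2) (3,3) (4,0) (4,1) (4,2) (4,3) (5,0) (5,1)] -> total=14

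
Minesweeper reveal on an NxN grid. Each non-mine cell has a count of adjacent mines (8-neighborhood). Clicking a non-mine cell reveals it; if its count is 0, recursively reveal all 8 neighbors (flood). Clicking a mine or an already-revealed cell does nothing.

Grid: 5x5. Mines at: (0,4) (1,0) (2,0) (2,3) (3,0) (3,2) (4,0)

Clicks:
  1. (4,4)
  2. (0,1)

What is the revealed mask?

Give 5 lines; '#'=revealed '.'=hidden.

Click 1 (4,4) count=0: revealed 4 new [(3,3) (3,4) (4,3) (4,4)] -> total=4
Click 2 (0,1) count=1: revealed 1 new [(0,1)] -> total=5

Answer: .#...
.....
.....
...##
...##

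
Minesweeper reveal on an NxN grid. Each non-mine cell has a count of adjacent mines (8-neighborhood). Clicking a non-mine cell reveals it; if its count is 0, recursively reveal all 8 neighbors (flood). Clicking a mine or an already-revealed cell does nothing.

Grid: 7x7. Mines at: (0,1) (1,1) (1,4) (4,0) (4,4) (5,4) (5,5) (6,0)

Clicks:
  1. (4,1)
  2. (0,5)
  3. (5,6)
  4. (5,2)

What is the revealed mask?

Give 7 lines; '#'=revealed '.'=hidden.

Click 1 (4,1) count=1: revealed 1 new [(4,1)] -> total=1
Click 2 (0,5) count=1: revealed 1 new [(0,5)] -> total=2
Click 3 (5,6) count=1: revealed 1 new [(5,6)] -> total=3
Click 4 (5,2) count=0: revealed 14 new [(2,1) (2,2) (2,3) (3,1) (3,2) (3,3) (4,2) (4,3) (5,1) (5,2) (5,3) (6,1) (6,2) (6,3)] -> total=17

Answer: .....#.
.......
.###...
.###...
.###...
.###..#
.###...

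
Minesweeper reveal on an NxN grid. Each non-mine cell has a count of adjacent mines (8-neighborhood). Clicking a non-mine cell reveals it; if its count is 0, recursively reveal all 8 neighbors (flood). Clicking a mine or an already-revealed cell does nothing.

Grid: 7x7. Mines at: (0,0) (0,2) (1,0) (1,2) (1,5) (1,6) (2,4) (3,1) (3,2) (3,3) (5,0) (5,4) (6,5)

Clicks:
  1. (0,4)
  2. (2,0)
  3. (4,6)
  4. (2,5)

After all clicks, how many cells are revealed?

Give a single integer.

Click 1 (0,4) count=1: revealed 1 new [(0,4)] -> total=1
Click 2 (2,0) count=2: revealed 1 new [(2,0)] -> total=2
Click 3 (4,6) count=0: revealed 8 new [(2,5) (2,6) (3,5) (3,6) (4,5) (4,6) (5,5) (5,6)] -> total=10
Click 4 (2,5) count=3: revealed 0 new [(none)] -> total=10

Answer: 10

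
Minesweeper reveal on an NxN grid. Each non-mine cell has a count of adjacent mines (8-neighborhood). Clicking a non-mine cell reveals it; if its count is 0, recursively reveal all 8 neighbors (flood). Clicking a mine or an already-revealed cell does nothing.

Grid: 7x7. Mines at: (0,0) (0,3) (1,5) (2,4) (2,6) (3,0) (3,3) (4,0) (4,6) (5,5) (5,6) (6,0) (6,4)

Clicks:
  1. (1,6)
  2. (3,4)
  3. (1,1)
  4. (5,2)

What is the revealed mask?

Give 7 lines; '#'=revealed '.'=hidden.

Click 1 (1,6) count=2: revealed 1 new [(1,6)] -> total=1
Click 2 (3,4) count=2: revealed 1 new [(3,4)] -> total=2
Click 3 (1,1) count=1: revealed 1 new [(1,1)] -> total=3
Click 4 (5,2) count=0: revealed 9 new [(4,1) (4,2) (4,3) (5,1) (5,2) (5,3) (6,1) (6,2) (6,3)] -> total=12

Answer: .......
.#....#
.......
....#..
.###...
.###...
.###...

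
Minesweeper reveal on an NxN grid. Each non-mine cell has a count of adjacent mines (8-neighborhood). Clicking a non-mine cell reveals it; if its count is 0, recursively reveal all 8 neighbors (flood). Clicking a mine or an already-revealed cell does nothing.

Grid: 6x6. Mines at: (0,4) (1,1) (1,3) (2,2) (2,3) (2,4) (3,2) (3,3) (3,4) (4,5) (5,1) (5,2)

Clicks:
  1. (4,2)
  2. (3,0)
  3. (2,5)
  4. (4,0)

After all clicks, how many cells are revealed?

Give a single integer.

Click 1 (4,2) count=4: revealed 1 new [(4,2)] -> total=1
Click 2 (3,0) count=0: revealed 6 new [(2,0) (2,1) (3,0) (3,1) (4,0) (4,1)] -> total=7
Click 3 (2,5) count=2: revealed 1 new [(2,5)] -> total=8
Click 4 (4,0) count=1: revealed 0 new [(none)] -> total=8

Answer: 8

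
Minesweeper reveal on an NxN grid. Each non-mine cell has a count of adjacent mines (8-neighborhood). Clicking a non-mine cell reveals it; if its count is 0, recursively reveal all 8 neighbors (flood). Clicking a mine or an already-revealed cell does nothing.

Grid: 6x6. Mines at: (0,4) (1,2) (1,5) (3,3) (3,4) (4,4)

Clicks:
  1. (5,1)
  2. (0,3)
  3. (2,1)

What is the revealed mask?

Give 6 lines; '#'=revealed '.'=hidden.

Answer: ##.#..
##....
###...
###...
####..
####..

Derivation:
Click 1 (5,1) count=0: revealed 18 new [(0,0) (0,1) (1,0) (1,1) (2,0) (2,1) (2,2) (3,0) (3,1) (3,2) (4,0) (4,1) (4,2) (4,3) (5,0) (5,1) (5,2) (5,3)] -> total=18
Click 2 (0,3) count=2: revealed 1 new [(0,3)] -> total=19
Click 3 (2,1) count=1: revealed 0 new [(none)] -> total=19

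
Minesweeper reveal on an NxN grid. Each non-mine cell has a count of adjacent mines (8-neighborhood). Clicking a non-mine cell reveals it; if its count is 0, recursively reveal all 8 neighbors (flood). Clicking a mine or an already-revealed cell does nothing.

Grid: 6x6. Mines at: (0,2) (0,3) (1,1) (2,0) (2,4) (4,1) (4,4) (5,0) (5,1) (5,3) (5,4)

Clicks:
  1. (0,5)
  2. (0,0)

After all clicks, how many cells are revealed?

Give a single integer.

Answer: 5

Derivation:
Click 1 (0,5) count=0: revealed 4 new [(0,4) (0,5) (1,4) (1,5)] -> total=4
Click 2 (0,0) count=1: revealed 1 new [(0,0)] -> total=5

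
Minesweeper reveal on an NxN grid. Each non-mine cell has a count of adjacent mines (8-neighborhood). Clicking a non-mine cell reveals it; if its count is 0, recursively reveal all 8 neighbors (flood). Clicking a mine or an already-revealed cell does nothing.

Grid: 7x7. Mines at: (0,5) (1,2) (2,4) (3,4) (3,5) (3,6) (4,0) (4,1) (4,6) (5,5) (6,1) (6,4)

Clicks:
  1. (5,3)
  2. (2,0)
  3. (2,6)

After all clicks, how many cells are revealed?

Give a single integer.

Click 1 (5,3) count=1: revealed 1 new [(5,3)] -> total=1
Click 2 (2,0) count=0: revealed 8 new [(0,0) (0,1) (1,0) (1,1) (2,0) (2,1) (3,0) (3,1)] -> total=9
Click 3 (2,6) count=2: revealed 1 new [(2,6)] -> total=10

Answer: 10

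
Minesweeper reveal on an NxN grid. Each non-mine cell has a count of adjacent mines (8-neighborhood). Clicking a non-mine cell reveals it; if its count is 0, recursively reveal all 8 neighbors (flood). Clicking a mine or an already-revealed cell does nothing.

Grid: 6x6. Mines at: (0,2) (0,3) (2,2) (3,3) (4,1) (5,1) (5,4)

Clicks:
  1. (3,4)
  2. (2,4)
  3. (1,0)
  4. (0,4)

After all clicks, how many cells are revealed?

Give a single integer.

Click 1 (3,4) count=1: revealed 1 new [(3,4)] -> total=1
Click 2 (2,4) count=1: revealed 1 new [(2,4)] -> total=2
Click 3 (1,0) count=0: revealed 8 new [(0,0) (0,1) (1,0) (1,1) (2,0) (2,1) (3,0) (3,1)] -> total=10
Click 4 (0,4) count=1: revealed 1 new [(0,4)] -> total=11

Answer: 11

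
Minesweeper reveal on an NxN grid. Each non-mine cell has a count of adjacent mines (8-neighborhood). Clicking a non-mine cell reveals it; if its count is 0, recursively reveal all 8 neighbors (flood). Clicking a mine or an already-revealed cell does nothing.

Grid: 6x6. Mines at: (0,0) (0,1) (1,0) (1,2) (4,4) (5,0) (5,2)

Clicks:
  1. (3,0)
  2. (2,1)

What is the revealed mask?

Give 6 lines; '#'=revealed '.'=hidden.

Answer: ......
......
####..
####..
####..
......

Derivation:
Click 1 (3,0) count=0: revealed 12 new [(2,0) (2,1) (2,2) (2,3) (3,0) (3,1) (3,2) (3,3) (4,0) (4,1) (4,2) (4,3)] -> total=12
Click 2 (2,1) count=2: revealed 0 new [(none)] -> total=12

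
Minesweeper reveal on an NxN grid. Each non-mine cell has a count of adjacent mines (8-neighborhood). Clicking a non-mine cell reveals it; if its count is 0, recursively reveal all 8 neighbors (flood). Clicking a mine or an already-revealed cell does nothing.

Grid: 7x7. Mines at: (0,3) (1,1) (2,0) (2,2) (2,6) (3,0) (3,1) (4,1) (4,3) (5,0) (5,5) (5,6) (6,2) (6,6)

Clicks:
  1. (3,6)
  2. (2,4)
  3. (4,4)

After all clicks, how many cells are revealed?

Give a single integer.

Answer: 11

Derivation:
Click 1 (3,6) count=1: revealed 1 new [(3,6)] -> total=1
Click 2 (2,4) count=0: revealed 9 new [(1,3) (1,4) (1,5) (2,3) (2,4) (2,5) (3,3) (3,4) (3,5)] -> total=10
Click 3 (4,4) count=2: revealed 1 new [(4,4)] -> total=11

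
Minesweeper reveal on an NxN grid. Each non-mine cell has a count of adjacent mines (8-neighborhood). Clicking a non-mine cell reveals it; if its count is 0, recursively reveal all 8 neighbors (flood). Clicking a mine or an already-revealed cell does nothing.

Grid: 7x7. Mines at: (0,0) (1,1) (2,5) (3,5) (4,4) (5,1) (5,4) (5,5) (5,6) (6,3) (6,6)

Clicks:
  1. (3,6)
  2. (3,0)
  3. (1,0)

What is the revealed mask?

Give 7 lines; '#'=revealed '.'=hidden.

Answer: ..#####
#.#####
#####..
#####.#
####...
.......
.......

Derivation:
Click 1 (3,6) count=2: revealed 1 new [(3,6)] -> total=1
Click 2 (3,0) count=0: revealed 24 new [(0,2) (0,3) (0,4) (0,5) (0,6) (1,2) (1,3) (1,4) (1,5) (1,6) (2,0) (2,1) (2,2) (2,3) (2,4) (3,0) (3,1) (3,2) (3,3) (3,4) (4,0) (4,1) (4,2) (4,3)] -> total=25
Click 3 (1,0) count=2: revealed 1 new [(1,0)] -> total=26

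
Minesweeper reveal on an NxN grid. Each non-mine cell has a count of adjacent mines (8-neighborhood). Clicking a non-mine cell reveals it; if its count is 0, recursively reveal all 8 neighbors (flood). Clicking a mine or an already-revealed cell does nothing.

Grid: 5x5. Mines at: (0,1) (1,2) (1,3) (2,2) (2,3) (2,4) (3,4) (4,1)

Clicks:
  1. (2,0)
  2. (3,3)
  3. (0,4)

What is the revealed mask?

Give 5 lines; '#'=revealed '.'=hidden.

Click 1 (2,0) count=0: revealed 6 new [(1,0) (1,1) (2,0) (2,1) (3,0) (3,1)] -> total=6
Click 2 (3,3) count=4: revealed 1 new [(3,3)] -> total=7
Click 3 (0,4) count=1: revealed 1 new [(0,4)] -> total=8

Answer: ....#
##...
##...
##.#.
.....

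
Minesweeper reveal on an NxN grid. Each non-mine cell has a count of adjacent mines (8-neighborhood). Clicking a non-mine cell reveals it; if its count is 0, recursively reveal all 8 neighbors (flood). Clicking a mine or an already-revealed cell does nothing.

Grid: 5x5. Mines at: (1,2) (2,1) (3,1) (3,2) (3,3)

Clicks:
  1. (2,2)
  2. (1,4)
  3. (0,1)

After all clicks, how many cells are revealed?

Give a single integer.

Click 1 (2,2) count=5: revealed 1 new [(2,2)] -> total=1
Click 2 (1,4) count=0: revealed 6 new [(0,3) (0,4) (1,3) (1,4) (2,3) (2,4)] -> total=7
Click 3 (0,1) count=1: revealed 1 new [(0,1)] -> total=8

Answer: 8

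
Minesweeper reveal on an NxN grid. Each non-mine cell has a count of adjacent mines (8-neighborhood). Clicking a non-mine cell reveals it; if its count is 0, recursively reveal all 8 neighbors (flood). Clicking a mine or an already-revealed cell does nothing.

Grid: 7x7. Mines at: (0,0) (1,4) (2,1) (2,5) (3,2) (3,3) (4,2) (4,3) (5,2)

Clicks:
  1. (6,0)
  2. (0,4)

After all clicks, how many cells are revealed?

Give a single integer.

Click 1 (6,0) count=0: revealed 8 new [(3,0) (3,1) (4,0) (4,1) (5,0) (5,1) (6,0) (6,1)] -> total=8
Click 2 (0,4) count=1: revealed 1 new [(0,4)] -> total=9

Answer: 9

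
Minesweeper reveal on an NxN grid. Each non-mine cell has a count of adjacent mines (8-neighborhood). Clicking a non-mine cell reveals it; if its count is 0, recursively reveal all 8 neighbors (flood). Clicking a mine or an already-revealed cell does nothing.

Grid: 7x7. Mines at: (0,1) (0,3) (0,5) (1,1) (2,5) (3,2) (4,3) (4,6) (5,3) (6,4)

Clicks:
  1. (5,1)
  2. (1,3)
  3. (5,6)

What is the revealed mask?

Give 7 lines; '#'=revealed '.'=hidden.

Answer: .......
...#...
##.....
##.....
###....
###...#
###....

Derivation:
Click 1 (5,1) count=0: revealed 13 new [(2,0) (2,1) (3,0) (3,1) (4,0) (4,1) (4,2) (5,0) (5,1) (5,2) (6,0) (6,1) (6,2)] -> total=13
Click 2 (1,3) count=1: revealed 1 new [(1,3)] -> total=14
Click 3 (5,6) count=1: revealed 1 new [(5,6)] -> total=15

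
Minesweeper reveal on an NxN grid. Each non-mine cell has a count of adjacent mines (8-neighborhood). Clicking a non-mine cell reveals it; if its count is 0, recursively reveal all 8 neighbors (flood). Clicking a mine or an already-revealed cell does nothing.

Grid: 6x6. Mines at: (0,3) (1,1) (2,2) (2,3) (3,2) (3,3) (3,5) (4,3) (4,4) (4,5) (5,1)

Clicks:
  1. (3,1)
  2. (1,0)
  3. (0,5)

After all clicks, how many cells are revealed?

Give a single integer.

Answer: 8

Derivation:
Click 1 (3,1) count=2: revealed 1 new [(3,1)] -> total=1
Click 2 (1,0) count=1: revealed 1 new [(1,0)] -> total=2
Click 3 (0,5) count=0: revealed 6 new [(0,4) (0,5) (1,4) (1,5) (2,4) (2,5)] -> total=8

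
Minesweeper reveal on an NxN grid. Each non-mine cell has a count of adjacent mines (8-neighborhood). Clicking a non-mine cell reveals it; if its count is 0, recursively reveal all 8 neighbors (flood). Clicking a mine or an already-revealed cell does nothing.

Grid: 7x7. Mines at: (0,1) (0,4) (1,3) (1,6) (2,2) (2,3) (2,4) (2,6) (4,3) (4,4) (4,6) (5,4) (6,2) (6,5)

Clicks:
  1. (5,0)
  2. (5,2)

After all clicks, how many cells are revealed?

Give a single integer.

Answer: 15

Derivation:
Click 1 (5,0) count=0: revealed 15 new [(1,0) (1,1) (2,0) (2,1) (3,0) (3,1) (3,2) (4,0) (4,1) (4,2) (5,0) (5,1) (5,2) (6,0) (6,1)] -> total=15
Click 2 (5,2) count=2: revealed 0 new [(none)] -> total=15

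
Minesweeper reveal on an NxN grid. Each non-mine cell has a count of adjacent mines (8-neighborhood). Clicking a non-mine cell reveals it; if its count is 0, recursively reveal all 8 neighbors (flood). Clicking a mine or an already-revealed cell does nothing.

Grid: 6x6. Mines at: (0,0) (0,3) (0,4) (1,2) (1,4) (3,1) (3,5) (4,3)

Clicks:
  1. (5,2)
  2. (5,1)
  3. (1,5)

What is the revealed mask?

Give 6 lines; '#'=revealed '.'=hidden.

Answer: ......
.....#
......
......
###...
###...

Derivation:
Click 1 (5,2) count=1: revealed 1 new [(5,2)] -> total=1
Click 2 (5,1) count=0: revealed 5 new [(4,0) (4,1) (4,2) (5,0) (5,1)] -> total=6
Click 3 (1,5) count=2: revealed 1 new [(1,5)] -> total=7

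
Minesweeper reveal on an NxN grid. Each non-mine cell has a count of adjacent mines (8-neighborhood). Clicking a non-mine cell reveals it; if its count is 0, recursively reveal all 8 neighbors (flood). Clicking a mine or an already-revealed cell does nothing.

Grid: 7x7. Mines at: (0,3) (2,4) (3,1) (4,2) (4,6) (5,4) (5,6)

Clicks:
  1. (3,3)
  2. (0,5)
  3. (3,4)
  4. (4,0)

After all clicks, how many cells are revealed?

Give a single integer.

Answer: 13

Derivation:
Click 1 (3,3) count=2: revealed 1 new [(3,3)] -> total=1
Click 2 (0,5) count=0: revealed 10 new [(0,4) (0,5) (0,6) (1,4) (1,5) (1,6) (2,5) (2,6) (3,5) (3,6)] -> total=11
Click 3 (3,4) count=1: revealed 1 new [(3,4)] -> total=12
Click 4 (4,0) count=1: revealed 1 new [(4,0)] -> total=13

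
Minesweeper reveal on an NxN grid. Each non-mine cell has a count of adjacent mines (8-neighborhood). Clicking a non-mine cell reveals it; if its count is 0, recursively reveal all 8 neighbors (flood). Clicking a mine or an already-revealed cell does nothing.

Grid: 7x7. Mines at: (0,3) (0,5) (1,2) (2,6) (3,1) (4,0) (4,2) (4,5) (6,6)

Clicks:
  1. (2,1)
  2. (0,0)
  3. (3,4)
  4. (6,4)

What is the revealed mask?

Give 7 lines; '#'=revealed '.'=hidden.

Answer: ##.....
##.....
##.....
....#..
.......
######.
######.

Derivation:
Click 1 (2,1) count=2: revealed 1 new [(2,1)] -> total=1
Click 2 (0,0) count=0: revealed 5 new [(0,0) (0,1) (1,0) (1,1) (2,0)] -> total=6
Click 3 (3,4) count=1: revealed 1 new [(3,4)] -> total=7
Click 4 (6,4) count=0: revealed 12 new [(5,0) (5,1) (5,2) (5,3) (5,4) (5,5) (6,0) (6,1) (6,2) (6,3) (6,4) (6,5)] -> total=19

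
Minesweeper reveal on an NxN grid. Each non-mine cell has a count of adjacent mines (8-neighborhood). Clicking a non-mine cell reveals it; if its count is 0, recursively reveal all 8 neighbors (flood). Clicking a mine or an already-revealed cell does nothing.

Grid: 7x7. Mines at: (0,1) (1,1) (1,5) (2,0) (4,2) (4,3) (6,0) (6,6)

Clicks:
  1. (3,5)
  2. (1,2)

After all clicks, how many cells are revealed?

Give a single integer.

Answer: 13

Derivation:
Click 1 (3,5) count=0: revealed 12 new [(2,4) (2,5) (2,6) (3,4) (3,5) (3,6) (4,4) (4,5) (4,6) (5,4) (5,5) (5,6)] -> total=12
Click 2 (1,2) count=2: revealed 1 new [(1,2)] -> total=13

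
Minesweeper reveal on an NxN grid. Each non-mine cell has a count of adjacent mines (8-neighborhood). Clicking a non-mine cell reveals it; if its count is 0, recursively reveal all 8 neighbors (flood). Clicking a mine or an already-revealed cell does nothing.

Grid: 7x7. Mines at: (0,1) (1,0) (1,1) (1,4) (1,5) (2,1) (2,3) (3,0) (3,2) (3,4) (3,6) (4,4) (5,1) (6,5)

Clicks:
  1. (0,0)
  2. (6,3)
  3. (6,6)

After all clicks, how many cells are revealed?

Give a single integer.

Click 1 (0,0) count=3: revealed 1 new [(0,0)] -> total=1
Click 2 (6,3) count=0: revealed 6 new [(5,2) (5,3) (5,4) (6,2) (6,3) (6,4)] -> total=7
Click 3 (6,6) count=1: revealed 1 new [(6,6)] -> total=8

Answer: 8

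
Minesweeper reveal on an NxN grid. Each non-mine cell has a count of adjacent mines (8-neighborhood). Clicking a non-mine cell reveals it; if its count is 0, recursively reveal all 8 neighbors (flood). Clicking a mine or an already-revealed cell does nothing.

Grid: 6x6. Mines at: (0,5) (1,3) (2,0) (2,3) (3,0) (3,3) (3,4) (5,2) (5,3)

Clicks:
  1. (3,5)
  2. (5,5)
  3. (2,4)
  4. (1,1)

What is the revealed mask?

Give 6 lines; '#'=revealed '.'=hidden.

Answer: ......
.#....
....#.
.....#
....##
....##

Derivation:
Click 1 (3,5) count=1: revealed 1 new [(3,5)] -> total=1
Click 2 (5,5) count=0: revealed 4 new [(4,4) (4,5) (5,4) (5,5)] -> total=5
Click 3 (2,4) count=4: revealed 1 new [(2,4)] -> total=6
Click 4 (1,1) count=1: revealed 1 new [(1,1)] -> total=7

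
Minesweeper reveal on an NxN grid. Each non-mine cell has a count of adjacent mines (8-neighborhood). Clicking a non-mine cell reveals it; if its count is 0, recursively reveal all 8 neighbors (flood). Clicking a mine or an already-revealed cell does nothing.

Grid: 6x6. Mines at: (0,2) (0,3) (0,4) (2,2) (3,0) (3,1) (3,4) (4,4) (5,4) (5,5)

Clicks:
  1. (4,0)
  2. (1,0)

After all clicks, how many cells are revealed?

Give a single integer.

Answer: 7

Derivation:
Click 1 (4,0) count=2: revealed 1 new [(4,0)] -> total=1
Click 2 (1,0) count=0: revealed 6 new [(0,0) (0,1) (1,0) (1,1) (2,0) (2,1)] -> total=7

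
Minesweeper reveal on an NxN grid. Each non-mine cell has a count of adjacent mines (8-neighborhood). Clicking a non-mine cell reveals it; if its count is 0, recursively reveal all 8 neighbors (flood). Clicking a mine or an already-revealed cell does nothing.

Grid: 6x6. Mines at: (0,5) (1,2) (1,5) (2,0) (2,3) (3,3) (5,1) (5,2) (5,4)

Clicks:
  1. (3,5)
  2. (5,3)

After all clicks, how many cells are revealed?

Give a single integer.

Answer: 7

Derivation:
Click 1 (3,5) count=0: revealed 6 new [(2,4) (2,5) (3,4) (3,5) (4,4) (4,5)] -> total=6
Click 2 (5,3) count=2: revealed 1 new [(5,3)] -> total=7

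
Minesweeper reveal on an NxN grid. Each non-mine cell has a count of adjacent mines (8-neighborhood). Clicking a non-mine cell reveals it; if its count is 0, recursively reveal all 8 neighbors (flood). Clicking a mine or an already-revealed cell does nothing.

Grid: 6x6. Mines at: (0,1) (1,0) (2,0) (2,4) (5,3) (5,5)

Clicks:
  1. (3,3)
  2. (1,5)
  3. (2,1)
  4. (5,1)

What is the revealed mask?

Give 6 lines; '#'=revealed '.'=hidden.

Answer: ......
.###.#
.###..
####..
####..
###...

Derivation:
Click 1 (3,3) count=1: revealed 1 new [(3,3)] -> total=1
Click 2 (1,5) count=1: revealed 1 new [(1,5)] -> total=2
Click 3 (2,1) count=2: revealed 1 new [(2,1)] -> total=3
Click 4 (5,1) count=0: revealed 15 new [(1,1) (1,2) (1,3) (2,2) (2,3) (3,0) (3,1) (3,2) (4,0) (4,1) (4,2) (4,3) (5,0) (5,1) (5,2)] -> total=18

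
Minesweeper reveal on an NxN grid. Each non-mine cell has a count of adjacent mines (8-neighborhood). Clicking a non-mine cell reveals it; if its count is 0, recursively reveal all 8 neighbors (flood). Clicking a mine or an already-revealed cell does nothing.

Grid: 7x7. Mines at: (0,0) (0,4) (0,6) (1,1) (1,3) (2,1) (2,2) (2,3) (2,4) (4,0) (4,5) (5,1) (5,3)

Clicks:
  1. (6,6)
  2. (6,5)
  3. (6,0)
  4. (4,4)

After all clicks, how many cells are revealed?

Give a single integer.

Click 1 (6,6) count=0: revealed 6 new [(5,4) (5,5) (5,6) (6,4) (6,5) (6,6)] -> total=6
Click 2 (6,5) count=0: revealed 0 new [(none)] -> total=6
Click 3 (6,0) count=1: revealed 1 new [(6,0)] -> total=7
Click 4 (4,4) count=2: revealed 1 new [(4,4)] -> total=8

Answer: 8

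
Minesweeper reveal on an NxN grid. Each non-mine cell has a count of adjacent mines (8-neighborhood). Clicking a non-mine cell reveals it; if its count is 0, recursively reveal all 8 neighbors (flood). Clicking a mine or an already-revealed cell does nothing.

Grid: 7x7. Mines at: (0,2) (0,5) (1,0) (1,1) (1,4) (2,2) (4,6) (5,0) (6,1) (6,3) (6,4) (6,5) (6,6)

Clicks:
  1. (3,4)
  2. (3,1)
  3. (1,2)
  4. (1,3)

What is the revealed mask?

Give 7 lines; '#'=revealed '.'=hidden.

Click 1 (3,4) count=0: revealed 18 new [(2,3) (2,4) (2,5) (3,1) (3,2) (3,3) (3,4) (3,5) (4,1) (4,2) (4,3) (4,4) (4,5) (5,1) (5,2) (5,3) (5,4) (5,5)] -> total=18
Click 2 (3,1) count=1: revealed 0 new [(none)] -> total=18
Click 3 (1,2) count=3: revealed 1 new [(1,2)] -> total=19
Click 4 (1,3) count=3: revealed 1 new [(1,3)] -> total=20

Answer: .......
..##...
...###.
.#####.
.#####.
.#####.
.......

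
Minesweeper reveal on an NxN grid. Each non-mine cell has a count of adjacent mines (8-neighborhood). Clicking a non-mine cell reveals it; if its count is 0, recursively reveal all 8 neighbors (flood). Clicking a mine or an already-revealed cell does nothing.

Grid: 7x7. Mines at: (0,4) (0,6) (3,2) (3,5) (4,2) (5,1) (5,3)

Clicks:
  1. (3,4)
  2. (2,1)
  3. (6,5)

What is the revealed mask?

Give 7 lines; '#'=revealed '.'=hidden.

Click 1 (3,4) count=1: revealed 1 new [(3,4)] -> total=1
Click 2 (2,1) count=1: revealed 1 new [(2,1)] -> total=2
Click 3 (6,5) count=0: revealed 9 new [(4,4) (4,5) (4,6) (5,4) (5,5) (5,6) (6,4) (6,5) (6,6)] -> total=11

Answer: .......
.......
.#.....
....#..
....###
....###
....###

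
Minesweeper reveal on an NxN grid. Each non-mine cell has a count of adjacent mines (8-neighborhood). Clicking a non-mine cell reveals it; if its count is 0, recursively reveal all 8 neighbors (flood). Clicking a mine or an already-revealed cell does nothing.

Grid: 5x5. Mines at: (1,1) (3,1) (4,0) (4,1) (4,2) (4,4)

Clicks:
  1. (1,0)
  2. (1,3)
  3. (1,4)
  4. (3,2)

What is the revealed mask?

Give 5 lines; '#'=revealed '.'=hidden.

Answer: ..###
#.###
..###
..###
.....

Derivation:
Click 1 (1,0) count=1: revealed 1 new [(1,0)] -> total=1
Click 2 (1,3) count=0: revealed 12 new [(0,2) (0,3) (0,4) (1,2) (1,3) (1,4) (2,2) (2,3) (2,4) (3,2) (3,3) (3,4)] -> total=13
Click 3 (1,4) count=0: revealed 0 new [(none)] -> total=13
Click 4 (3,2) count=3: revealed 0 new [(none)] -> total=13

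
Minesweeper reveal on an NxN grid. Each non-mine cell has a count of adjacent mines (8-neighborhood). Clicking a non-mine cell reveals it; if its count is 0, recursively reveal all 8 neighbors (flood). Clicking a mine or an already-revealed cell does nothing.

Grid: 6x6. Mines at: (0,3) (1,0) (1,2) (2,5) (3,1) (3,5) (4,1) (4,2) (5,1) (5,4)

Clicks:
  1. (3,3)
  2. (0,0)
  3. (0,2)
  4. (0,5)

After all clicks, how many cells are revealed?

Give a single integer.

Answer: 7

Derivation:
Click 1 (3,3) count=1: revealed 1 new [(3,3)] -> total=1
Click 2 (0,0) count=1: revealed 1 new [(0,0)] -> total=2
Click 3 (0,2) count=2: revealed 1 new [(0,2)] -> total=3
Click 4 (0,5) count=0: revealed 4 new [(0,4) (0,5) (1,4) (1,5)] -> total=7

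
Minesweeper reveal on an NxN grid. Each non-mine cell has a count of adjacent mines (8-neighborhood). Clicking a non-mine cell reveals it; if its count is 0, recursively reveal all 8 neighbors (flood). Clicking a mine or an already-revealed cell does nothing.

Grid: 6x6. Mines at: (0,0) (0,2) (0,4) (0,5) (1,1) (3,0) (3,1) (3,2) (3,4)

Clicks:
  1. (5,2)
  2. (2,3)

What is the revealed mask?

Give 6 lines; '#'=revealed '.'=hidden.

Answer: ......
......
...#..
......
######
######

Derivation:
Click 1 (5,2) count=0: revealed 12 new [(4,0) (4,1) (4,2) (4,3) (4,4) (4,5) (5,0) (5,1) (5,2) (5,3) (5,4) (5,5)] -> total=12
Click 2 (2,3) count=2: revealed 1 new [(2,3)] -> total=13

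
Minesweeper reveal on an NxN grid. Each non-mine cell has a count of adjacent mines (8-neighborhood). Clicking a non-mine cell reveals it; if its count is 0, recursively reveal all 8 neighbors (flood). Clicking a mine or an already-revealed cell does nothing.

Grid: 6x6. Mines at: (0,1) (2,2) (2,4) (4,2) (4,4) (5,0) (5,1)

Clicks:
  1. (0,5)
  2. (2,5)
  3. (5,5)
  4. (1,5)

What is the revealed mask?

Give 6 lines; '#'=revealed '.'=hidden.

Click 1 (0,5) count=0: revealed 8 new [(0,2) (0,3) (0,4) (0,5) (1,2) (1,3) (1,4) (1,5)] -> total=8
Click 2 (2,5) count=1: revealed 1 new [(2,5)] -> total=9
Click 3 (5,5) count=1: revealed 1 new [(5,5)] -> total=10
Click 4 (1,5) count=1: revealed 0 new [(none)] -> total=10

Answer: ..####
..####
.....#
......
......
.....#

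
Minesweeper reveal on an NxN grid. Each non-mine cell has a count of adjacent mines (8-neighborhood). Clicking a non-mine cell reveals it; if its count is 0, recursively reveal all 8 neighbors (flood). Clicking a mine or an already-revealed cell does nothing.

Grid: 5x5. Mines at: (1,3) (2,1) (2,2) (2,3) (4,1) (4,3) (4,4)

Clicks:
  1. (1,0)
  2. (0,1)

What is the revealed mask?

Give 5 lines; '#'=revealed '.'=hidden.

Answer: ###..
###..
.....
.....
.....

Derivation:
Click 1 (1,0) count=1: revealed 1 new [(1,0)] -> total=1
Click 2 (0,1) count=0: revealed 5 new [(0,0) (0,1) (0,2) (1,1) (1,2)] -> total=6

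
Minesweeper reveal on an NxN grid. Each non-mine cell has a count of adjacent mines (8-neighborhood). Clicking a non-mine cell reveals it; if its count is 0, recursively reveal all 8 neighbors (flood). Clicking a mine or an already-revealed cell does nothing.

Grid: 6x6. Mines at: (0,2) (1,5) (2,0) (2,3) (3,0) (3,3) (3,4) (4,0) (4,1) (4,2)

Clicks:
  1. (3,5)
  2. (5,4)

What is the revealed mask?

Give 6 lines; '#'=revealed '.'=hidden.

Click 1 (3,5) count=1: revealed 1 new [(3,5)] -> total=1
Click 2 (5,4) count=0: revealed 6 new [(4,3) (4,4) (4,5) (5,3) (5,4) (5,5)] -> total=7

Answer: ......
......
......
.....#
...###
...###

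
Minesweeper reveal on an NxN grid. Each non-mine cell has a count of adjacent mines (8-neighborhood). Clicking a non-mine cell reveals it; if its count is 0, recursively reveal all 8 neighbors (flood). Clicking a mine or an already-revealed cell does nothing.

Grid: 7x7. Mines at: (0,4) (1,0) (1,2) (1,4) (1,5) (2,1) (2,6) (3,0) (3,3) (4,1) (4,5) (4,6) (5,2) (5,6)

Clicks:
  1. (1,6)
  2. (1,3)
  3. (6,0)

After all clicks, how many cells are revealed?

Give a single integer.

Click 1 (1,6) count=2: revealed 1 new [(1,6)] -> total=1
Click 2 (1,3) count=3: revealed 1 new [(1,3)] -> total=2
Click 3 (6,0) count=0: revealed 4 new [(5,0) (5,1) (6,0) (6,1)] -> total=6

Answer: 6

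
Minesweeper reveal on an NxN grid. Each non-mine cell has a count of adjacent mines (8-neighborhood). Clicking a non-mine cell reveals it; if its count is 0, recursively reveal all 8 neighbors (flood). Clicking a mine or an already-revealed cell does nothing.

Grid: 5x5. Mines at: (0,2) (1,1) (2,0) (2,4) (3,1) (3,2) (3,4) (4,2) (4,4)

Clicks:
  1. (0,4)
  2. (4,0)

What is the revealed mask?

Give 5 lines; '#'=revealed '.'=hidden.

Click 1 (0,4) count=0: revealed 4 new [(0,3) (0,4) (1,3) (1,4)] -> total=4
Click 2 (4,0) count=1: revealed 1 new [(4,0)] -> total=5

Answer: ...##
...##
.....
.....
#....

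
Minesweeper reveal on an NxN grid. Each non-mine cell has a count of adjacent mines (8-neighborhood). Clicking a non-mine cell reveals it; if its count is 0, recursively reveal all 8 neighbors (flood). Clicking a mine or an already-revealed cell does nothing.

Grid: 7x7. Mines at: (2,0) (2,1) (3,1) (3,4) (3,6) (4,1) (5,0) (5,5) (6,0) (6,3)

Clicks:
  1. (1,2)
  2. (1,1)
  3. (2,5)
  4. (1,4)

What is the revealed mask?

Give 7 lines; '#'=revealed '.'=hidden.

Answer: #######
#######
..#####
.......
.......
.......
.......

Derivation:
Click 1 (1,2) count=1: revealed 1 new [(1,2)] -> total=1
Click 2 (1,1) count=2: revealed 1 new [(1,1)] -> total=2
Click 3 (2,5) count=2: revealed 1 new [(2,5)] -> total=3
Click 4 (1,4) count=0: revealed 16 new [(0,0) (0,1) (0,2) (0,3) (0,4) (0,5) (0,6) (1,0) (1,3) (1,4) (1,5) (1,6) (2,2) (2,3) (2,4) (2,6)] -> total=19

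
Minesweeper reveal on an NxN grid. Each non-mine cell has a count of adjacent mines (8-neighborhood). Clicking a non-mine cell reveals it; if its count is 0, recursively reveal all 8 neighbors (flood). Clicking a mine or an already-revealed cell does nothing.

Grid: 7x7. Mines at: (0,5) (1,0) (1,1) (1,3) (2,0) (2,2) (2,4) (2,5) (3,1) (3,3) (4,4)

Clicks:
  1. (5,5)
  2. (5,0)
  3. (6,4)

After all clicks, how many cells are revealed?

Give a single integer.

Click 1 (5,5) count=1: revealed 1 new [(5,5)] -> total=1
Click 2 (5,0) count=0: revealed 21 new [(3,5) (3,6) (4,0) (4,1) (4,2) (4,3) (4,5) (4,6) (5,0) (5,1) (5,2) (5,3) (5,4) (5,6) (6,0) (6,1) (6,2) (6,3) (6,4) (6,5) (6,6)] -> total=22
Click 3 (6,4) count=0: revealed 0 new [(none)] -> total=22

Answer: 22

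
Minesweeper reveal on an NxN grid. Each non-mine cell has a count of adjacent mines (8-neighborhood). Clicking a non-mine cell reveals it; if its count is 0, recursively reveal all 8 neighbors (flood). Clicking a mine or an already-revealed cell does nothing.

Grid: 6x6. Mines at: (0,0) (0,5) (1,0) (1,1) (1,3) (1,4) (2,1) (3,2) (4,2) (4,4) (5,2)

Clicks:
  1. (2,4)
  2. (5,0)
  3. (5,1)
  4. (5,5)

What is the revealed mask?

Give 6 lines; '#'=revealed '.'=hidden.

Answer: ......
......
....#.
##....
##....
##...#

Derivation:
Click 1 (2,4) count=2: revealed 1 new [(2,4)] -> total=1
Click 2 (5,0) count=0: revealed 6 new [(3,0) (3,1) (4,0) (4,1) (5,0) (5,1)] -> total=7
Click 3 (5,1) count=2: revealed 0 new [(none)] -> total=7
Click 4 (5,5) count=1: revealed 1 new [(5,5)] -> total=8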